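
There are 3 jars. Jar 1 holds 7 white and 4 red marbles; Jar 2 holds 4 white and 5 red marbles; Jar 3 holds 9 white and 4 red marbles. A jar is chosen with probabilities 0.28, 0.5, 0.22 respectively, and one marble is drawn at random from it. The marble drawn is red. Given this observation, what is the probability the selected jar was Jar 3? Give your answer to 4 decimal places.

Tabulate prior·likelihood by source: [1] prior 0.28, lik 0.3636, product 0.1018; [2] prior 0.5, lik 0.5556, product 0.2778; [3] prior 0.22, lik 0.3077, product 0.06769.
Normalizing constant = 0.44729; the posterior for Jar 3 is its product over the sum, 0.06769/0.44729 = 0.1513.

Posterior probability ≈ 0.1513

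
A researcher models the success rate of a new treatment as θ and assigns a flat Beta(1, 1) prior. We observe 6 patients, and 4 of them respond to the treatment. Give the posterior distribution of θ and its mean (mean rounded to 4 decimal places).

Observing 4 successes and 2 failures updates Beta(1, 1) by adding the success and failure counts to the two shape parameters: α = 1+4 = 5, β = 1+2 = 3.
E[θ | data] = 5/(5+3) = 0.6250.

Posterior: Beta(5, 3); mean ≈ 0.6250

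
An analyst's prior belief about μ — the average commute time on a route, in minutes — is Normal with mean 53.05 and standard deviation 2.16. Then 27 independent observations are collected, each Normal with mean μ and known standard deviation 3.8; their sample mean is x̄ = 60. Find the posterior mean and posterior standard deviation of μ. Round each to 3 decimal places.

Posterior mean ≈ 59.285; posterior SD ≈ 0.693

Prior precision 1/τ₀² = 1/2.16² = 0.214335; data precision n/σ² = 27/3.8² = 1.86981.
Posterior precision = 0.214335 + 1.86981 = 2.08414, giving posterior SD = 1/√2.08414 = 0.693.
Posterior mean = (0.214335·53.05 + 1.86981·60) / 2.08414 = 59.285.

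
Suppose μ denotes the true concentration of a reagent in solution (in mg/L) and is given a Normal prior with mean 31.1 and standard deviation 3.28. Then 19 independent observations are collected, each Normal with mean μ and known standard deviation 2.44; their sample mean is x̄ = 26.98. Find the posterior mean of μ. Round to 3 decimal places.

With known σ, the Normal prior is conjugate. Weight on the data is w = (n/σ²)/(n/σ² + 1/τ₀²) = 3.19135/(3.19135+0.0929506) = 0.97170.
Posterior mean = w·x̄ + (1−w)·μ₀ = 0.97170·26.98 + 0.028302·31.1 = 27.097.

Posterior mean ≈ 27.097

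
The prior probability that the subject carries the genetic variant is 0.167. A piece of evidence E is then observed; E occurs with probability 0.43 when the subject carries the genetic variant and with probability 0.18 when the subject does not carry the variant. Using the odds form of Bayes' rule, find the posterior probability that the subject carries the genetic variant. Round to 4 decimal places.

Prior odds = 0.167/(1−0.167) = 0.20048.
Likelihood ratio for E = 0.43/0.18 = 2.3889.
Posterior odds = prior odds × LR = 0.47892.
Posterior probability = odds/(1+odds) = 0.47892/1.4789 = 0.3238.

Posterior probability ≈ 0.3238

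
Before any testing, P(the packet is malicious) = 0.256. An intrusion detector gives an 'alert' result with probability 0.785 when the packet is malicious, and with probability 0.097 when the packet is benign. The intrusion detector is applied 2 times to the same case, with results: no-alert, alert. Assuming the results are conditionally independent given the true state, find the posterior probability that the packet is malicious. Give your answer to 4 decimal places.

With H the event that the packet is malicious, the joint likelihood of the observed sequence is P(data|H) = 0.215·0.785 = 0.16878 and P(data|¬H) = 0.903·0.097 = 0.087591.
Bayes: P(H|data) = 0.256·0.16878 / (0.256·0.16878 + 0.744·0.087591) = 0.043206/0.10837 = 0.3987.

Posterior P(H) ≈ 0.3987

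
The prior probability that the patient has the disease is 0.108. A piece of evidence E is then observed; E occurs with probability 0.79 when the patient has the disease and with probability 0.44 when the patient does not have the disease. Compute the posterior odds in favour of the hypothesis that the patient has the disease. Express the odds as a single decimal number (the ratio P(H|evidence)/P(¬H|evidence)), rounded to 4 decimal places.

Posterior odds ≈ 0.2174

Prior odds = 0.108/(1−0.108) = 0.12108.
Likelihood ratio for E = 0.79/0.44 = 1.7955.
Posterior odds = prior odds × LR = 0.21739.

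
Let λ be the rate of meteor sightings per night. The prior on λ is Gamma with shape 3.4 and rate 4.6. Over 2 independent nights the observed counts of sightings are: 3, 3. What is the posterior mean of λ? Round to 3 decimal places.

Total count ∑xᵢ = 6 over n = 2 nights.
Gamma is conjugate to the Poisson likelihood: posterior is Gamma(shape = 3.4+6 = 9.4, rate = 4.6+2 = 6.6).
E[λ | data] = 9.4/6.6 = 1.424.

Posterior mean ≈ 1.424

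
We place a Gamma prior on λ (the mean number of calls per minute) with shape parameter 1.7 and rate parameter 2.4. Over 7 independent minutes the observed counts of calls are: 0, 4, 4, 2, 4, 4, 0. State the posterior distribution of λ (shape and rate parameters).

Posterior: Gamma(shape=19.7, rate=9.4)

Total count ∑xᵢ = 18 over n = 7 minutes.
Gamma is conjugate to the Poisson likelihood: posterior is Gamma(shape = 1.7+18 = 19.7, rate = 2.4+7 = 9.4).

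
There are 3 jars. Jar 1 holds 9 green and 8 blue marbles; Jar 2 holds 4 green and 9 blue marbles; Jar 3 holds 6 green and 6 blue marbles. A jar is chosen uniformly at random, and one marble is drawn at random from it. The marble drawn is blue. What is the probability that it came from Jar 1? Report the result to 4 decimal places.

Posterior probability ≈ 0.2830

P(blue|Jar 1) = 0.4706; P(blue|Jar 2) = 0.6923; P(blue|Jar 3) = 0.5.
Prior × likelihood for each source: 0.333333·0.4706=0.1569, 0.333333·0.6923=0.2308, 0.333333·0.5=0.1667. Summing gives P(blue) = 0.55430.
P(Jar 1 | blue) = 0.1569 / 0.55430 = 0.2830.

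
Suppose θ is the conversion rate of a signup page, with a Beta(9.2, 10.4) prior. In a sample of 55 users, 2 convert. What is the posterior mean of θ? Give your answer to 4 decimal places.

Observing 2 successes and 53 failures updates Beta(9.2, 10.4) by adding the success and failure counts to the two shape parameters: α = 9.2+2 = 11.2, β = 10.4+53 = 63.4.
Posterior mean = α/(α+β) = 11.2/74.6 = 0.1501.

Posterior mean ≈ 0.1501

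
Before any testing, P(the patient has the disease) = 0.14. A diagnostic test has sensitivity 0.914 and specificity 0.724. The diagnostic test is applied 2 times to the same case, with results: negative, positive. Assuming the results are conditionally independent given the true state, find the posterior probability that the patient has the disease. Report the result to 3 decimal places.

Posterior P(H) ≈ 0.060

With H the event that the patient has the disease, the joint likelihood of the observed sequence is P(data|H) = 0.086·0.914 = 0.078604 and P(data|¬H) = 0.724·0.276 = 0.19982.
Bayes: P(H|data) = 0.14·0.078604 / (0.14·0.078604 + 0.86·0.19982) = 0.011005/0.18285 = 0.0602.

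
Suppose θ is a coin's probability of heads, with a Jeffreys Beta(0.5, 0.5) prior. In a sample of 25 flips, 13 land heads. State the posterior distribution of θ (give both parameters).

Observing 13 successes and 12 failures updates Beta(0.5, 0.5) by adding the success and failure counts to the two shape parameters: α = 0.5+13 = 13.5, β = 0.5+12 = 12.5.

Posterior: Beta(13.5, 12.5)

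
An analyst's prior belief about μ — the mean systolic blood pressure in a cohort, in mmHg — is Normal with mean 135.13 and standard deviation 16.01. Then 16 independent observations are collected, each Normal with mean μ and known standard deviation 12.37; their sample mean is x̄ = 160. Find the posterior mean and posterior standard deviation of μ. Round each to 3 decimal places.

Posterior mean ≈ 159.105; posterior SD ≈ 3.036

With known σ, the Normal prior is conjugate. Weight on the data is w = (n/σ²)/(n/σ² + 1/τ₀²) = 0.104564/(0.104564+0.00390137) = 0.96403.
Posterior mean = w·x̄ + (1−w)·μ₀ = 0.96403·160 + 0.035969·135.13 = 159.105. Posterior variance = 1/(0.104564+0.00390137) = 9.21957, so SD = 3.036.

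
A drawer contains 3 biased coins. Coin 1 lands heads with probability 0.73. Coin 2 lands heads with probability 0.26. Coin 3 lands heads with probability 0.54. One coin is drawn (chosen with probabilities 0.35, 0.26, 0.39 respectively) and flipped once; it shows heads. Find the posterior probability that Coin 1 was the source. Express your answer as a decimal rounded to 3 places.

Posterior probability ≈ 0.479

P(heads|C1) = 0.73; P(heads|C2) = 0.26; P(heads|C3) = 0.54.
Prior × likelihood for each source: 0.35·0.73=0.2555, 0.26·0.26=0.06760, 0.39·0.54=0.2106. Summing gives P(heads) = 0.53370.
P(Coin 1 | heads) = 0.2555 / 0.53370 = 0.479.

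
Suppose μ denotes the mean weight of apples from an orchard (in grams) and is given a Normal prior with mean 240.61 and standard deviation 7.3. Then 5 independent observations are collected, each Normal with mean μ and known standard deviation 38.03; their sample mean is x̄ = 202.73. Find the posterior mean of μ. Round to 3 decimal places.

Posterior mean ≈ 234.717

Prior precision 1/τ₀² = 1/7.3² = 0.0187652; data precision n/σ² = 5/38.03² = 0.00345714.
Posterior precision = 0.0187652 + 0.00345714 = 0.0222224.
Posterior mean = (0.0187652·240.61 + 0.00345714·202.73) / 0.0222224 = 234.717.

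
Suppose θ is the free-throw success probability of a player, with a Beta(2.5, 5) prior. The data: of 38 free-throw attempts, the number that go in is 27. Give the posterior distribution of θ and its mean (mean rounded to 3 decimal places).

Posterior: Beta(29.5, 16); mean ≈ 0.648

Observing 27 successes and 11 failures updates Beta(2.5, 5) by adding the success and failure counts to the two shape parameters: α = 2.5+27 = 29.5, β = 5+11 = 16.
E[θ | data] = 29.5/(29.5+16) = 0.648.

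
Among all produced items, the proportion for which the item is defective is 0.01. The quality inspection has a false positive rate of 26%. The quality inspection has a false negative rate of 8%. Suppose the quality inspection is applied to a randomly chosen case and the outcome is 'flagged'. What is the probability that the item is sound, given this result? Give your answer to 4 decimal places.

Let H be the event that the item is defective. P(H) = 0.01, so P(¬H) = 0.99. With E the 'flagged' result, P(E|H) = 0.92 and P(E|¬H) = 0.26.
P(E) = 0.92·0.01 + 0.26·0.99 = 0.0092000 + 0.25740 = 0.26660.
By Bayes' theorem, P(H|E) = 0.0092000 / 0.26660 = 0.0345. Hence P(¬H|E) = 1 − 0.0345 = 0.9655.

P(¬H | E) ≈ 0.9655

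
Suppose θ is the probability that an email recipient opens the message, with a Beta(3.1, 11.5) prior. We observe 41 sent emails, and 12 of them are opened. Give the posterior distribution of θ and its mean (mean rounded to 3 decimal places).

Posterior: Beta(15.1, 40.5); mean ≈ 0.272

Observing 12 successes and 29 failures updates Beta(3.1, 11.5) by adding the success and failure counts to the two shape parameters: α = 3.1+12 = 15.1, β = 11.5+29 = 40.5.
Posterior mean = α/(α+β) = 15.1/55.6 = 0.272.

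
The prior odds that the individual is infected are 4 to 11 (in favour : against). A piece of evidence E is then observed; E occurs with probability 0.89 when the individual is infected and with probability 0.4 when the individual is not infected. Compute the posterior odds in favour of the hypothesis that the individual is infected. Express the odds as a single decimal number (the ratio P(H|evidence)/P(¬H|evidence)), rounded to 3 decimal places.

Posterior odds ≈ 0.809

Prior odds = 4/11 = 0.36364. In log-odds, ln(0.36364) = -1.0116.
Add log likelihood ratio: ln(2.2250) = 0.79976.
Posterior log-odds = -0.21184, so posterior odds = exp(-0.21184) = 0.80909.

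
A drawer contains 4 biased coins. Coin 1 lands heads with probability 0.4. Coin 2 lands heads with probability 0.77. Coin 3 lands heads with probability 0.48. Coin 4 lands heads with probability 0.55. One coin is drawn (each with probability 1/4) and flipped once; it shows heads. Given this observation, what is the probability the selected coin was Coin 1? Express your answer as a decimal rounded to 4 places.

Posterior probability ≈ 0.1818

Tabulate prior·likelihood by source: [1] prior 0.25, lik 0.4, product 0.1000; [2] prior 0.25, lik 0.77, product 0.1925; [3] prior 0.25, lik 0.48, product 0.1200; [4] prior 0.25, lik 0.55, product 0.1375.
Normalizing constant = 0.55000; the posterior for Coin 1 is its product over the sum, 0.1000/0.55000 = 0.1818.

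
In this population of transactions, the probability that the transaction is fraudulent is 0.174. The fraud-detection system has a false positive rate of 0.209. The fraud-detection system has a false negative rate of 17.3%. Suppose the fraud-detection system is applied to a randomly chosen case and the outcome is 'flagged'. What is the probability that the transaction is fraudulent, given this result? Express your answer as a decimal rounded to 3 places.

Write H for 'the transaction is fraudulent'. Prior odds H:¬H = 0.174/0.826 = 0.21065. For the 'flagged' outcome, the likelihood ratio is 0.827/0.209 = 3.9569.
Posterior odds = 0.21065 × 3.9569 = 0.83354, so P(H|E) = 0.83354/(1+0.83354) = 0.455.

P(H | E) ≈ 0.455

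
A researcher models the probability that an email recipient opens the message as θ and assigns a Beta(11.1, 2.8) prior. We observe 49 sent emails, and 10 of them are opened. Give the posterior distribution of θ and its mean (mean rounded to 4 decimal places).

Posterior: Beta(21.1, 41.8); mean ≈ 0.3355

Observing 10 successes and 39 failures updates Beta(11.1, 2.8) by adding the success and failure counts to the two shape parameters: α = 11.1+10 = 21.1, β = 2.8+39 = 41.8.
Posterior mean = α/(α+β) = 21.1/62.9 = 0.3355.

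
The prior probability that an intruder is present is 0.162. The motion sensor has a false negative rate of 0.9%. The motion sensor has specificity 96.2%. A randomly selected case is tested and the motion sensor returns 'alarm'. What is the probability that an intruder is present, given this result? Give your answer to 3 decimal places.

P(H | E) ≈ 0.834

Let H be the event that an intruder is present. P(H) = 0.162, so P(¬H) = 0.838. With E the 'alarm' result, P(E|H) = 0.991 and P(E|¬H) = 0.038.
P(E) = 0.991·0.162 + 0.038·0.838 = 0.16054 + 0.031844 = 0.19239.
By Bayes' theorem, P(H|E) = 0.16054 / 0.19239 = 0.834.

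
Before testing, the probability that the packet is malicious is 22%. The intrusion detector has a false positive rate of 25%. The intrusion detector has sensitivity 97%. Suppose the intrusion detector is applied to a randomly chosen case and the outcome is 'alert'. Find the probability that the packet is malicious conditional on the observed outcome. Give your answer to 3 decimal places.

P(H | E) ≈ 0.523

Let H be the event that the packet is malicious. P(H) = 0.22, so P(¬H) = 0.78. With E the 'alert' result, P(E|H) = 0.97 and P(E|¬H) = 0.25.
P(E) = 0.97·0.22 + 0.25·0.78 = 0.21340 + 0.19500 = 0.40840.
By Bayes' theorem, P(H|E) = 0.21340 / 0.40840 = 0.523.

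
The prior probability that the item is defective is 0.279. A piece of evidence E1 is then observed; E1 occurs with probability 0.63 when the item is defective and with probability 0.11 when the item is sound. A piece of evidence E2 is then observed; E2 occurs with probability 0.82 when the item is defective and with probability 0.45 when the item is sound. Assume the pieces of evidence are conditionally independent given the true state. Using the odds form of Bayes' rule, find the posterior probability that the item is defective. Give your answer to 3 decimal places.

Prior odds = 0.279/(1−0.279) = 0.38696. In log-odds, ln(0.38696) = -0.94943.
Add log likelihood ratios: ln(5.7273) + ln(1.8222) = 2.3453.
Posterior log-odds = 1.3959, so posterior odds = exp(1.3959) = 4.0385. Converting, P(H|E) = 4.0385/5.0385 = 0.802.

Posterior probability ≈ 0.802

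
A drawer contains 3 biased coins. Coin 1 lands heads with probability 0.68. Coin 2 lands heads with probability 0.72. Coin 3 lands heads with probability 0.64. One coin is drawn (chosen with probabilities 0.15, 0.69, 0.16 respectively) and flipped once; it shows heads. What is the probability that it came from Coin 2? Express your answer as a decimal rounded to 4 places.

Posterior probability ≈ 0.7085

Tabulate prior·likelihood by source: [1] prior 0.15, lik 0.68, product 0.1020; [2] prior 0.69, lik 0.72, product 0.4968; [3] prior 0.16, lik 0.64, product 0.1024.
Normalizing constant = 0.70120; the posterior for Coin 2 is its product over the sum, 0.4968/0.70120 = 0.7085.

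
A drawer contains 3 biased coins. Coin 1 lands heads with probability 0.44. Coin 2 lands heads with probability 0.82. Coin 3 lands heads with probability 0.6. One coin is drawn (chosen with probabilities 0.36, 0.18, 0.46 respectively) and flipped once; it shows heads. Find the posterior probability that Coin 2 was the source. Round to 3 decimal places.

Tabulate prior·likelihood by source: [1] prior 0.36, lik 0.44, product 0.1584; [2] prior 0.18, lik 0.82, product 0.1476; [3] prior 0.46, lik 0.6, product 0.2760.
Normalizing constant = 0.58200; the posterior for Coin 2 is its product over the sum, 0.1476/0.58200 = 0.254.

Posterior probability ≈ 0.254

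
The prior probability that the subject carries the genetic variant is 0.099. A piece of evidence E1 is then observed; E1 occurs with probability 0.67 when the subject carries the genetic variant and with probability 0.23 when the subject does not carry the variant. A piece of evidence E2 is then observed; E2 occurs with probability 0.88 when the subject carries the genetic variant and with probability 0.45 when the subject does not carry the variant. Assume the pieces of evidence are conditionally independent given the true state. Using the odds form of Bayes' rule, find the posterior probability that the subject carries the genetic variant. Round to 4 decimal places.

Posterior probability ≈ 0.3850

Prior odds = 0.099/(1−0.099) = 0.10988. In log-odds, ln(0.10988) = -2.2084.
Add log likelihood ratios: ln(2.9130) + ln(1.9556) = 1.7399.
Posterior log-odds = -0.46851, so posterior odds = exp(-0.46851) = 0.62593. Converting, P(H|E) = 0.62593/1.6259 = 0.3850.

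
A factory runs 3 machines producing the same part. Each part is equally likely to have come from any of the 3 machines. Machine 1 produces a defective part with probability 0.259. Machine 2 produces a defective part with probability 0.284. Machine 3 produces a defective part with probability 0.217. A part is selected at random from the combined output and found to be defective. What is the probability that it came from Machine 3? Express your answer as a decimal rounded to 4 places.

Posterior probability ≈ 0.2855

P(defective|M1) = 0.259; P(defective|M2) = 0.284; P(defective|M3) = 0.217.
Prior × likelihood for each source: 0.333333·0.259=0.08633, 0.333333·0.284=0.09467, 0.333333·0.217=0.07233. Summing gives P(defective) = 0.25333.
P(Machine 3 | defective) = 0.07233 / 0.25333 = 0.2855.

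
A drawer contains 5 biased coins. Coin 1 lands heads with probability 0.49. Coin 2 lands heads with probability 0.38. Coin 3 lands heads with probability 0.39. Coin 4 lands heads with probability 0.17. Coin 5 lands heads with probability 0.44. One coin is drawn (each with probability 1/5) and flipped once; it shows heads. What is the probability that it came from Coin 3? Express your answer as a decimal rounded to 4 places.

Posterior probability ≈ 0.2086

Tabulate prior·likelihood by source: [1] prior 0.2, lik 0.49, product 0.09800; [2] prior 0.2, lik 0.38, product 0.07600; [3] prior 0.2, lik 0.39, product 0.07800; [4] prior 0.2, lik 0.17, product 0.03400; [5] prior 0.2, lik 0.44, product 0.08800.
Normalizing constant = 0.37400; the posterior for Coin 3 is its product over the sum, 0.07800/0.37400 = 0.2086.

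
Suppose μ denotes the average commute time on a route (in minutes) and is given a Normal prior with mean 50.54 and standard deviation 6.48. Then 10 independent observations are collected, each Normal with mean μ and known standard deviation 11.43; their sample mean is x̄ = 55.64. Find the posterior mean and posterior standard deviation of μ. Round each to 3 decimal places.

Prior precision 1/τ₀² = 1/6.48² = 0.0238150; data precision n/σ² = 10/11.43² = 0.0765434.
Posterior precision = 0.0238150 + 0.0765434 = 0.100358, giving posterior SD = 1/√0.100358 = 3.157.
Posterior mean = (0.0238150·50.54 + 0.0765434·55.64) / 0.100358 = 54.430.

Posterior mean ≈ 54.430; posterior SD ≈ 3.157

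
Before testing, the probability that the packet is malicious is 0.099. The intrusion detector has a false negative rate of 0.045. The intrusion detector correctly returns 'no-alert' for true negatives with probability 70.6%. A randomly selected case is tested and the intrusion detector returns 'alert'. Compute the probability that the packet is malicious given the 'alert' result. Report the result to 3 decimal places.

Let H be the event that the packet is malicious. P(H) = 0.099, so P(¬H) = 0.901. With E the 'alert' result, P(E|H) = 0.955 and P(E|¬H) = 0.294.
P(E) = 0.955·0.099 + 0.294·0.901 = 0.094545 + 0.26489 = 0.35944.
By Bayes' theorem, P(H|E) = 0.094545 / 0.35944 = 0.263.

P(H | E) ≈ 0.263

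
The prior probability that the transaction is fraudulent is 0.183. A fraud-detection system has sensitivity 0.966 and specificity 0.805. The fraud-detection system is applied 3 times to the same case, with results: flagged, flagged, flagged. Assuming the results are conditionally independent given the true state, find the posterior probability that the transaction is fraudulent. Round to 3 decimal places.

Posterior P(H) ≈ 0.965

With H the event that the transaction is fraudulent, the joint likelihood of the observed sequence is P(data|H) = 0.966·0.966·0.966 = 0.90143 and P(data|¬H) = 0.195·0.195·0.195 = 0.0074149.
Bayes: P(H|data) = 0.183·0.90143 / (0.183·0.90143 + 0.817·0.0074149) = 0.16496/0.17102 = 0.9646.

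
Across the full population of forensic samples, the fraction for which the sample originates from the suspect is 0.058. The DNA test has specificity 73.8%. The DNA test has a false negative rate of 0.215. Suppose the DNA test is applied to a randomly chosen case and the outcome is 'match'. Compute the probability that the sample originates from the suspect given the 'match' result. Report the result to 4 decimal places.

Let H be the event that the sample originates from the suspect. P(H) = 0.058, so P(¬H) = 0.942. With E the 'match' result, P(E|H) = 0.785 and P(E|¬H) = 0.262.
P(E) = 0.785·0.058 + 0.262·0.942 = 0.045530 + 0.24680 = 0.29233.
By Bayes' theorem, P(H|E) = 0.045530 / 0.29233 = 0.1557.

P(H | E) ≈ 0.1557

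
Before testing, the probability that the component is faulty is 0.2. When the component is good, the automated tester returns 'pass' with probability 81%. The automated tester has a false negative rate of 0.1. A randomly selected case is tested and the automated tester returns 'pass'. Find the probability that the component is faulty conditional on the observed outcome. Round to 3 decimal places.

Let H be the event that the component is faulty. P(H) = 0.2, so P(¬H) = 0.8. With E the 'pass' result, P(E|H) = 0.1 and P(E|¬H) = 0.81.
P(E) = 0.1·0.2 + 0.81·0.8 = 0.020000 + 0.64800 = 0.66800.
By Bayes' theorem, P(H|E) = 0.020000 / 0.66800 = 0.030.

P(H | E) ≈ 0.030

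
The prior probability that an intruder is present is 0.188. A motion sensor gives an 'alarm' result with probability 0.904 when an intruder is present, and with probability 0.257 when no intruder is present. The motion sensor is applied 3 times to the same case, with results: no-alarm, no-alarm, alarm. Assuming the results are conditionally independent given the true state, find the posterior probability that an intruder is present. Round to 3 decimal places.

Posterior P(H) ≈ 0.013

Let H be the event that an intruder is present; start with P(H) = 0.188. P('alarm'|H) = 0.904, P('alarm'|¬H) = 0.257.
Update on result 1 ('no-alarm'): P(H) ← 0.096·0.1880 / (0.096·0.1880 + 0.743·0.8120) = 0.018048/0.62136 = 0.0290.
Update on result 2 ('no-alarm'): P(H) ← 0.096·0.0290 / (0.096·0.0290 + 0.743·0.9710) = 0.0027884/0.72421 = 0.0039.
Update on result 3 ('alarm'): P(H) ← 0.904·0.0039 / (0.904·0.0039 + 0.257·0.9961) = 0.0034806/0.25949 = 0.0134.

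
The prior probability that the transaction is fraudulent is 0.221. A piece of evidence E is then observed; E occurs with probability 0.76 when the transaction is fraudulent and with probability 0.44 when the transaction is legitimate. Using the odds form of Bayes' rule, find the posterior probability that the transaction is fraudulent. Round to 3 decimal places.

Prior odds = 0.221/(1−0.221) = 0.28370. In log-odds, ln(0.28370) = -1.2598.
Add log likelihood ratio: ln(1.7273) = 0.54654.
Posterior log-odds = -0.71330, so posterior odds = exp(-0.71330) = 0.49002. Converting, P(H|E) = 0.49002/1.4900 = 0.329.

Posterior probability ≈ 0.329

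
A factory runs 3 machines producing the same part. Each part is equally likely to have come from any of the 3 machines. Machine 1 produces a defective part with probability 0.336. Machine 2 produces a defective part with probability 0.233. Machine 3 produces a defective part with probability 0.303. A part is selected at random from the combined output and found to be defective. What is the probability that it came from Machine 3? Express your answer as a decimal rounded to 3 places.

P(defective|M1) = 0.336; P(defective|M2) = 0.233; P(defective|M3) = 0.303.
Prior × likelihood for each source: 0.333333·0.336=0.1120, 0.333333·0.233=0.07767, 0.333333·0.303=0.1010. Summing gives P(defective) = 0.29067.
P(Machine 3 | defective) = 0.1010 / 0.29067 = 0.347.

Posterior probability ≈ 0.347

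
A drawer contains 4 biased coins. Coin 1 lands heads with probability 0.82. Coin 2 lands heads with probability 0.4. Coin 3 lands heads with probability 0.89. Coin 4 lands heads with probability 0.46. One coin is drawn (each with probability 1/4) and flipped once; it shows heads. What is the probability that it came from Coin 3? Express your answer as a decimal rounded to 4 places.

Posterior probability ≈ 0.3463

P(heads|C1) = 0.82; P(heads|C2) = 0.4; P(heads|C3) = 0.89; P(heads|C4) = 0.46.
Prior × likelihood for each source: 0.25·0.82=0.2050, 0.25·0.4=0.1000, 0.25·0.89=0.2225, 0.25·0.46=0.1150. Summing gives P(heads) = 0.64250.
P(Coin 3 | heads) = 0.2225 / 0.64250 = 0.3463.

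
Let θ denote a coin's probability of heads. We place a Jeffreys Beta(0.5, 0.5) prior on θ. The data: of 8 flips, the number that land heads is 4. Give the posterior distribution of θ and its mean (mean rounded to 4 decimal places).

Posterior: Beta(4.5, 4.5); mean ≈ 0.5000

Observing 4 successes and 4 failures updates Beta(0.5, 0.5) by adding the success and failure counts to the two shape parameters: α = 0.5+4 = 4.5, β = 0.5+4 = 4.5.
Posterior mean = α/(α+β) = 4.5/9 = 0.5000.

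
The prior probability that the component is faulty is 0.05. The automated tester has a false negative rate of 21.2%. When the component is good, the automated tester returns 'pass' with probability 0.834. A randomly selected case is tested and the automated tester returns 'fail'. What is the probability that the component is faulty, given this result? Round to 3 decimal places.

Let H be the event that the component is faulty. P(H) = 0.05, so P(¬H) = 0.95. With E the 'fail' result, P(E|H) = 0.788 and P(E|¬H) = 0.166.
P(E) = 0.788·0.05 + 0.166·0.95 = 0.039400 + 0.15770 = 0.19710.
By Bayes' theorem, P(H|E) = 0.039400 / 0.19710 = 0.200.

P(H | E) ≈ 0.200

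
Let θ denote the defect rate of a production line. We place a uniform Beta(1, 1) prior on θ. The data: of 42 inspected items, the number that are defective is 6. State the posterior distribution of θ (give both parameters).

Observing 6 successes and 36 failures updates Beta(1, 1) by adding the success and failure counts to the two shape parameters: α = 1+6 = 7, β = 1+36 = 37.

Posterior: Beta(7, 37)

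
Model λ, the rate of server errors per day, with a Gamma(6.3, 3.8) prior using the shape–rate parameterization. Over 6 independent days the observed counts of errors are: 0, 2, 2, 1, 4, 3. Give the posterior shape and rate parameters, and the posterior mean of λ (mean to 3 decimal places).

Total count ∑xᵢ = 12 over n = 6 days.
Gamma is conjugate to the Poisson likelihood: posterior is Gamma(shape = 6.3+12 = 18.3, rate = 3.8+6 = 9.8).
E[λ | data] = 18.3/9.8 = 1.867.

Posterior: Gamma(shape=18.3, rate=9.8); mean ≈ 1.867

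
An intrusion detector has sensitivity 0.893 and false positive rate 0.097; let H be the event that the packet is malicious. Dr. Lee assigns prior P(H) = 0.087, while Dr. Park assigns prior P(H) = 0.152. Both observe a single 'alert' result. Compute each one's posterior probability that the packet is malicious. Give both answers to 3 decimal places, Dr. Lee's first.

Dr. Lee: 0.467; Dr. Park: 0.623

P('+'|H) = 0.893, P('+'|¬H) = 0.097.
Dr. Lee: numerator 0.893·0.087 = 0.077691; evidence = 0.077691+0.097·0.913 = 0.16625; posterior = 0.467.
Dr. Park: numerator 0.893·0.152 = 0.13574; evidence = 0.13574+0.097·0.848 = 0.21799; posterior = 0.623.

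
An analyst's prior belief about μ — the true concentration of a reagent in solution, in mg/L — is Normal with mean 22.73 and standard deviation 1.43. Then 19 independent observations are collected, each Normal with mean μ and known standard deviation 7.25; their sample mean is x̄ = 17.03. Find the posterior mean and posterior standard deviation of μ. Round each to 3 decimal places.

Prior precision 1/τ₀² = 1/1.43² = 0.489021; data precision n/σ² = 19/7.25² = 0.361474.
Posterior precision = 0.489021 + 0.361474 = 0.850496, giving posterior SD = 1/√0.850496 = 1.084.
Posterior mean = (0.489021·22.73 + 0.361474·17.03) / 0.850496 = 20.307.

Posterior mean ≈ 20.307; posterior SD ≈ 1.084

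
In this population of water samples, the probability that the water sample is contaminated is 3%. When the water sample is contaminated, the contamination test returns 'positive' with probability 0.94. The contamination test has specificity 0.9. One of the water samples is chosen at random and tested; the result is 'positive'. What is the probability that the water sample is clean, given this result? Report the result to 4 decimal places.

P(¬H | E) ≈ 0.7748

Write H for 'the water sample is contaminated'. Prior odds H:¬H = 0.03/0.97 = 0.030928. For the 'positive' outcome, the likelihood ratio is 0.94/0.1 = 9.4000.
Posterior odds = 0.030928 × 9.4000 = 0.29072, so P(H|E) = 0.29072/(1+0.29072) = 0.2252. Then P(¬H|E) = 1 − 0.2252 = 0.7748.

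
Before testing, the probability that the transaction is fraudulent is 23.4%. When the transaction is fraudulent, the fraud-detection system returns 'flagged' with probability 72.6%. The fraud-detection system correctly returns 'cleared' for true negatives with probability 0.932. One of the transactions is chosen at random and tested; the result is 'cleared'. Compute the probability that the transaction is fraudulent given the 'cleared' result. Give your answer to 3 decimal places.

P(H | E) ≈ 0.082

Let H be the event that the transaction is fraudulent. P(H) = 0.234, so P(¬H) = 0.766. With E the 'cleared' result, P(E|H) = 0.274 and P(E|¬H) = 0.932.
P(E) = 0.274·0.234 + 0.932·0.766 = 0.064116 + 0.71391 = 0.77803.
By Bayes' theorem, P(H|E) = 0.064116 / 0.77803 = 0.082.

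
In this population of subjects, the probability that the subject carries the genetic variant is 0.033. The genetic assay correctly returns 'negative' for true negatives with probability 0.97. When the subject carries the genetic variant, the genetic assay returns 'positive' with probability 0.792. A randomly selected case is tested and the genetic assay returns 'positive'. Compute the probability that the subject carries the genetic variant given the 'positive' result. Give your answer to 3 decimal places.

Let H be the event that the subject carries the genetic variant. P(H) = 0.033, so P(¬H) = 0.967. With E the 'positive' result, P(E|H) = 0.792 and P(E|¬H) = 0.03.
P(E) = 0.792·0.033 + 0.03·0.967 = 0.026136 + 0.029010 = 0.055146.
By Bayes' theorem, P(H|E) = 0.026136 / 0.055146 = 0.474.

P(H | E) ≈ 0.474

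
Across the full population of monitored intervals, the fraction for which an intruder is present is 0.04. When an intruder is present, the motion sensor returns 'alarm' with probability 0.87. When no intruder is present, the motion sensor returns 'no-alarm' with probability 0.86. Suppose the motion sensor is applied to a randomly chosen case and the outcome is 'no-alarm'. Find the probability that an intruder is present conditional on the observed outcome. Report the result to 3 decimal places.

Write H for 'an intruder is present'. Prior odds H:¬H = 0.04/0.96 = 0.041667. For the 'no-alarm' outcome, the likelihood ratio is 0.13/0.86 = 0.15116.
Posterior odds = 0.041667 × 0.15116 = 0.0062984, so P(H|E) = 0.0062984/(1+0.0062984) = 0.006.

P(H | E) ≈ 0.006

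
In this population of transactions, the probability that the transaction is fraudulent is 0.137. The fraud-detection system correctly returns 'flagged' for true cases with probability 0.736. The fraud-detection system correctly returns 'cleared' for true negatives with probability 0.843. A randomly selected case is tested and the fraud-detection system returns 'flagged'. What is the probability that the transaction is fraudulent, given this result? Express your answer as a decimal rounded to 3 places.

Write H for 'the transaction is fraudulent'. Prior odds H:¬H = 0.137/0.863 = 0.15875. For the 'flagged' outcome, the likelihood ratio is 0.736/0.157 = 4.6879.
Posterior odds = 0.15875 × 4.6879 = 0.74420, so P(H|E) = 0.74420/(1+0.74420) = 0.427.

P(H | E) ≈ 0.427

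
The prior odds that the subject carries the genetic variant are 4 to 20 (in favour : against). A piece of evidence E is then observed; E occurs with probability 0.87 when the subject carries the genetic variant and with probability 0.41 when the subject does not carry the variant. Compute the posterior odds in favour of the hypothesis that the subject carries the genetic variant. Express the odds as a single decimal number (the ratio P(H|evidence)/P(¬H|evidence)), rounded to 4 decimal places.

Prior odds = 4/20 = 0.20000.
Likelihood ratio for E = 0.87/0.41 = 2.1220.
Posterior odds = prior odds × LR = 0.42439.

Posterior odds ≈ 0.4244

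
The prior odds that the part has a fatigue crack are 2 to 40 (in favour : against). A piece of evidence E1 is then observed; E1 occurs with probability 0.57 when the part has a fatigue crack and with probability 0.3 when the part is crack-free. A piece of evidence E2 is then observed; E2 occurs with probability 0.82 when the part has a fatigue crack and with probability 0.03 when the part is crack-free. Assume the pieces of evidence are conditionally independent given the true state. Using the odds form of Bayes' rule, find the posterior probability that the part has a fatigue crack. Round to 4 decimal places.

Prior odds = 2/40 = 0.050000. In log-odds, ln(0.050000) = -2.9957.
Add log likelihood ratios: ln(1.9000) + ln(27.333) = 3.9500.
Posterior log-odds = 0.95423, so posterior odds = exp(0.95423) = 2.5967. Converting, P(H|E) = 2.5967/3.5967 = 0.7220.

Posterior probability ≈ 0.7220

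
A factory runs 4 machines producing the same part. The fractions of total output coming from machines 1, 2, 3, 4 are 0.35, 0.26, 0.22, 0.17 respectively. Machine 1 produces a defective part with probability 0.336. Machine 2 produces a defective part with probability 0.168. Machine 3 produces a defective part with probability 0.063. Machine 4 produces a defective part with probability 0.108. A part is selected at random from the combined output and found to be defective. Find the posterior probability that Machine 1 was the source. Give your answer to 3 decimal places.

P(defective|M1) = 0.336; P(defective|M2) = 0.168; P(defective|M3) = 0.063; P(defective|M4) = 0.108.
Prior × likelihood for each source: 0.35·0.336=0.1176, 0.26·0.168=0.04368, 0.22·0.063=0.01386, 0.17·0.108=0.01836. Summing gives P(defective) = 0.19350.
P(Machine 1 | defective) = 0.1176 / 0.19350 = 0.608.

Posterior probability ≈ 0.608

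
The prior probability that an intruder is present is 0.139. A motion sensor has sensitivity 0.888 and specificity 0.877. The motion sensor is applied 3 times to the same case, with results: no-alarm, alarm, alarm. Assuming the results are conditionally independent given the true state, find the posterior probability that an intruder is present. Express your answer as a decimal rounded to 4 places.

Posterior P(H) ≈ 0.5180

Let H be the event that an intruder is present; start with P(H) = 0.139. P('alarm'|H) = 0.888, P('alarm'|¬H) = 0.123.
Update on result 1 ('no-alarm'): P(H) ← 0.112·0.1390 / (0.112·0.1390 + 0.877·0.8610) = 0.015568/0.77067 = 0.0202.
Update on result 2 ('alarm'): P(H) ← 0.888·0.0202 / (0.888·0.0202 + 0.123·0.9798) = 0.017938/0.13845 = 0.1296.
Update on result 3 ('alarm'): P(H) ← 0.888·0.1296 / (0.888·0.1296 + 0.123·0.8704) = 0.11505/0.22211 = 0.5180.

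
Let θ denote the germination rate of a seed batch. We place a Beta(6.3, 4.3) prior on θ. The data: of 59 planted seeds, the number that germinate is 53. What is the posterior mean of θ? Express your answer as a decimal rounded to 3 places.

The binomial likelihood is conjugate to the Beta prior: with 53 successes and 6 failures, the posterior is Beta(6.3+53, 4.3+6) = Beta(59.3, 10.3).
E[θ | data] = 59.3/(59.3+10.3) = 0.852.

Posterior mean ≈ 0.852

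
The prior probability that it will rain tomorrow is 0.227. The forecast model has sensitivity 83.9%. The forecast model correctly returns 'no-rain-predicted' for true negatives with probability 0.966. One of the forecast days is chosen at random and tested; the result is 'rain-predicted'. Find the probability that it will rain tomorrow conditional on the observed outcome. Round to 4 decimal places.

Let H be the event that it will rain tomorrow. P(H) = 0.227, so P(¬H) = 0.773. With E the 'rain-predicted' result, P(E|H) = 0.839 and P(E|¬H) = 0.034.
P(E) = 0.839·0.227 + 0.034·0.773 = 0.19045 + 0.026282 = 0.21674.
By Bayes' theorem, P(H|E) = 0.19045 / 0.21674 = 0.8787.

P(H | E) ≈ 0.8787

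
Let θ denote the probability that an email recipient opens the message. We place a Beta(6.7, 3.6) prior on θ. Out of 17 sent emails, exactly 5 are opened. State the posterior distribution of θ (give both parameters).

Posterior: Beta(11.7, 15.6)

Observing 5 successes and 12 failures updates Beta(6.7, 3.6) by adding the success and failure counts to the two shape parameters: α = 6.7+5 = 11.7, β = 3.6+12 = 15.6.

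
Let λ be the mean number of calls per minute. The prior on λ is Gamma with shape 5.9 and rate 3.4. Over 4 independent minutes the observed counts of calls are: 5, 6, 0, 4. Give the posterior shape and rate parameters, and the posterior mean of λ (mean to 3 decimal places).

Posterior: Gamma(shape=20.9, rate=7.4); mean ≈ 2.824

Total count ∑xᵢ = 15 over n = 4 minutes.
Gamma is conjugate to the Poisson likelihood: posterior is Gamma(shape = 5.9+15 = 20.9, rate = 3.4+4 = 7.4).
Posterior mean = shape/rate = 20.9/7.4 = 2.824.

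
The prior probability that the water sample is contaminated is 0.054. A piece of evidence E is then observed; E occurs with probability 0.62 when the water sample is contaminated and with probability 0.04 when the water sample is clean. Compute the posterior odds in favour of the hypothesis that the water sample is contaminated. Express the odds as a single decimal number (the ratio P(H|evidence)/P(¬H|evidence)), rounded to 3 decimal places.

Posterior odds ≈ 0.885

Prior odds = 0.054/(1−0.054) = 0.057082. In log-odds, ln(0.057082) = -2.8633.
Add log likelihood ratio: ln(15.500) = 2.7408.
Posterior log-odds = -0.12242, so posterior odds = exp(-0.12242) = 0.88478.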